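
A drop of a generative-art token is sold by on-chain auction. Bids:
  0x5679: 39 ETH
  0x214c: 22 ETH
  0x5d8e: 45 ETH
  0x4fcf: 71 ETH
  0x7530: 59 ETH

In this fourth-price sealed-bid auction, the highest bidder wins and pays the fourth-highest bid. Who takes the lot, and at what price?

Fourth-price sealed-bid auction: the highest bidder wins and pays the fourth-highest bid.
Bids in order: 71 (0x4fcf) > 59 (0x7530) > 45 (0x5d8e) > 39 (0x5679) > 22 (0x214c)
0x4fcf is highest; pays the fourth-highest bid, 39 ETH.

0x4fcf pays 39 ETH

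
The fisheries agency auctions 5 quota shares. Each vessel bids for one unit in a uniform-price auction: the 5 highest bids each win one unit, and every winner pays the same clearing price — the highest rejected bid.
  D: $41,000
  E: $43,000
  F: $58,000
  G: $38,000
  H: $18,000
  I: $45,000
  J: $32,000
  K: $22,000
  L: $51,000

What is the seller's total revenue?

Total revenue: $190,000

Sorting: 58,000 (F), 51,000 (L), 45,000 (I), 43,000 (E), 41,000 (D), 38,000 (G), 32,000 (J), …
Top 5: F, L, I, E, D.
Highest unsuccessful bid: $38,000 → clearing price.
Total revenue = 5 × $38,000 = $190,000.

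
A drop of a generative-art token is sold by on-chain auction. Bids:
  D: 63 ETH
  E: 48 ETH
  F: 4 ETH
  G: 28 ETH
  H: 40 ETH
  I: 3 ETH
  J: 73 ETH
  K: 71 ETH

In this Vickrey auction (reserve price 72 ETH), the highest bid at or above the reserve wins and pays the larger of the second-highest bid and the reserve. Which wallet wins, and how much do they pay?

J pays 72 ETH

Sorting bids: 73 (J) > 71 (K) > 63 (D) > 48 (E) > 40 (H) > 28 (G) > …
J has the top bid at or above the reserve (73 ETH).
Second-highest bid 71 ETH is below the reserve 72 ETH, so the reserve binds → payment 72 ETH.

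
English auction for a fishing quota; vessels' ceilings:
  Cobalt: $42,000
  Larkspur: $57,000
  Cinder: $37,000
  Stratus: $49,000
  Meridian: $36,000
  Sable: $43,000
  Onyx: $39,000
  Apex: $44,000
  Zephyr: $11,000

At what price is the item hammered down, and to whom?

Larkspur wins at $49,000

Rule: the price rises until one bidder remains; the winner pays the price at which the last rival dropped out.
Sorting limits: 57,000 (Larkspur) > 49,000 (Stratus) > 44,000 (Apex) > 43,000 (Sable) > 42,000 (Cobalt) > 39,000 (Onyx) > …
Bidding ends when Stratus exits at $49,000; Larkspur takes it.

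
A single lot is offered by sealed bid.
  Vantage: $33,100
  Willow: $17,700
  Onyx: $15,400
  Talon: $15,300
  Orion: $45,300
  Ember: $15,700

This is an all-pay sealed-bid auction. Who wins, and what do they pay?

Sorting bids: 45,300 (Orion) > 33,100 (Vantage) > 17,700 (Willow) > 15,700 (Ember) > 15,400 (Onyx) > 15,300 (Talon)
Orion wins with the top bid; all bids are sunk regardless.

Orion pays $45,300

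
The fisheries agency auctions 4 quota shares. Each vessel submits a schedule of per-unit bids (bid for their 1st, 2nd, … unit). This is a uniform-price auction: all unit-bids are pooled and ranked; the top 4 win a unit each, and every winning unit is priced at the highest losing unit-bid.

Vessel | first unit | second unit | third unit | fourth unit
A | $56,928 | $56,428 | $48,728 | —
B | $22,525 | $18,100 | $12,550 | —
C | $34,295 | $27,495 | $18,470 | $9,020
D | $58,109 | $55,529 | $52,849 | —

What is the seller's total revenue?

Total revenue: $211,396

All unit-bids, highest first — top 4: 58,109 (D-1), 56,928 (A-1), 56,428 (A-2), 55,529 (D-2)
Highest rejected unit-bid = $52,849.
Allocation: A 2, D 2. Every unit priced at $52,849.
Revenue = 4 × 52,849 = $211,396.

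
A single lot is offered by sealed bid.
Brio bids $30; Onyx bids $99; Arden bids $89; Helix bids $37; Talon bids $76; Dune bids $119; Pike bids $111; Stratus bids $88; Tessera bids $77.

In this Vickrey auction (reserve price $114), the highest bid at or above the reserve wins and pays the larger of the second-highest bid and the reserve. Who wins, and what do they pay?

Sorting bids: 119 (Dune) > 111 (Pike) > 99 (Onyx) > 89 (Arden) > 88 (Stratus) > 77 (Tessera) > …
Dune has the top bid at or above the reserve ($119).
max(second-highest $111, reserve $114) = $114.

Dune pays $114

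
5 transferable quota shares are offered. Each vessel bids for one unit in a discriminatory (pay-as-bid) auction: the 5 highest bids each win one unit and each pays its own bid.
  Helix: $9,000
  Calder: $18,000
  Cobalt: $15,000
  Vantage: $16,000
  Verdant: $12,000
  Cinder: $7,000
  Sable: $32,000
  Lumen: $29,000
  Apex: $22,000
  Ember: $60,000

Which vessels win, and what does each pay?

Ember $60,000, Sable $32,000, Lumen $29,000, Apex $22,000, Calder $18,000

Bids ranked high→low: 60,000 (Ember), 32,000 (Sable), 29,000 (Lumen), 22,000 (Apex), 18,000 (Calder), 16,000 (Vantage), 15,000 (Cobalt), …
Winners (5 units): Ember, Sable, Lumen, Apex, Calder.
Each winner pays its own bid: Ember $60,000, Sable $32,000, Lumen $29,000, Apex $22,000, Calder $18,000.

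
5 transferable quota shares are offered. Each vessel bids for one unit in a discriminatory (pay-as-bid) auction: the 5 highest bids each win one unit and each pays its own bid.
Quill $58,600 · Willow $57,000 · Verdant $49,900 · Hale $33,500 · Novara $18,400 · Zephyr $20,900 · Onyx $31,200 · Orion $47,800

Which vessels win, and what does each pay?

Bids ranked high→low: 58,600 (Quill), 57,000 (Willow), 49,900 (Verdant), 47,800 (Orion), 33,500 (Hale), 31,200 (Onyx), 20,900 (Zephyr), …
The 5 highest are Quill, Willow, Verdant, Orion, Hale.
Each winner pays its own bid: Quill $58,600, Willow $57,000, Verdant $49,900, Orion $47,800, Hale $33,500.

Quill $58,600, Willow $57,000, Verdant $49,900, Orion $47,800, Hale $33,500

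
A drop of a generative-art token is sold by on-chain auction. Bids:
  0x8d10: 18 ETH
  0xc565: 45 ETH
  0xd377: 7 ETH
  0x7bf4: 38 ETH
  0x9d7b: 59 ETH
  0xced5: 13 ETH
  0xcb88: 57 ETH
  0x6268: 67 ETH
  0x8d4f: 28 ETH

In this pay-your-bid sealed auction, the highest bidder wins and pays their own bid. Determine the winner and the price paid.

0x6268 pays 67 ETH

Rule: the highest bidder wins and pays their own bid.
Bids ranked: 67 (0x6268) > 59 (0x9d7b) > 57 (0xcb88) > 45 (0xc565) > 38 (0x7bf4) > 28 (0x8d4f) > …
0x6268 has the highest bid and pays exactly that: 67 ETH.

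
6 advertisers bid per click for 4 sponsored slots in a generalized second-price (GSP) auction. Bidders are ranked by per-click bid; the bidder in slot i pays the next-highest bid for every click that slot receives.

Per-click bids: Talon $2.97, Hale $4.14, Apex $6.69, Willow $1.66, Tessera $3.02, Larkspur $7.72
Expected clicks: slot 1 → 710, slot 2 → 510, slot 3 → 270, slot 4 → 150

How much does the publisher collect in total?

Total revenue: $8122.20

Per-click bids in order: $7.72 (Larkspur) > $6.69 (Apex) > $4.14 (Hale) > $3.02 (Tessera) > $2.97 (Talon) > …
Slot 1: Larkspur pays $6.69 × 710 = $4749.90
Slot 2: Apex pays $4.14 × 510 = $2111.40
Slot 3: Hale pays $3.02 × 270 = $815.40
Slot 4: Tessera pays $2.97 × 150 = $445.50
Total = $8122.20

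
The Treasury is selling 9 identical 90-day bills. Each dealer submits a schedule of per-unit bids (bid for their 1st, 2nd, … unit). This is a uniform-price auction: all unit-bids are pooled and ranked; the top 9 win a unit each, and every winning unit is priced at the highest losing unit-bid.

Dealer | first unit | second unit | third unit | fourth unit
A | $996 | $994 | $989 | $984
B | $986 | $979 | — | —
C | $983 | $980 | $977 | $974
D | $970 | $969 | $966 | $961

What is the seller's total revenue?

Total revenue: $8,766

Pooled unit-bids ranked (top 9): 996 (A-1), 994 (A-2), 989 (A-3), 986 (B-1), 984 (A-4), 983 (C-1), 980 (C-2), 979 (B-2), 977 (C-3)
The (k+1)-th unit-bid is $974.
Allocation: A 4, B 2, C 3. Every unit priced at $974.
Revenue = 9 × 974 = $8,766.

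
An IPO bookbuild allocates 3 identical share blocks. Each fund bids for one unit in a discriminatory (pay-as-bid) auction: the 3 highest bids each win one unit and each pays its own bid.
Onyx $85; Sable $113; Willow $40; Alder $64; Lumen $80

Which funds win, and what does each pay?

Bids ranked high→low: 113 (Sable), 85 (Onyx), 80 (Lumen), 64 (Alder), 40 (Willow)
Winners (3 units): Sable, Onyx, Lumen.
Each winner pays its own bid: Sable $113, Onyx $85, Lumen $80.

Sable $113, Onyx $85, Lumen $80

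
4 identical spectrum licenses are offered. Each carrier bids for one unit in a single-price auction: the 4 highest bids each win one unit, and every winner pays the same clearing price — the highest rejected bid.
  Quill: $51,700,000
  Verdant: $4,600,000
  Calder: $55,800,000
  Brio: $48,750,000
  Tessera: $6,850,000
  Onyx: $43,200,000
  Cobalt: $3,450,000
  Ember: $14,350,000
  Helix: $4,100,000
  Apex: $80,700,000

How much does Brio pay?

Bids ranked high→low: 80,700,000 (Apex), 55,800,000 (Calder), 51,700,000 (Quill), 48,750,000 (Brio), 43,200,000 (Onyx), 14,350,000 (Ember), …
Top 4: Apex, Calder, Quill, Brio.
Highest unsuccessful bid: $43,200,000 → clearing price.
Brio wins → pays $43,200,000.

Brio pays $43,200,000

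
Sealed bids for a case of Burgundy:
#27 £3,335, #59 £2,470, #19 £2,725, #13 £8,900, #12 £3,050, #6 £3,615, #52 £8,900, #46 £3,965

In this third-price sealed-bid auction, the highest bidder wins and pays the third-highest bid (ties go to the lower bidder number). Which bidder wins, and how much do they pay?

Rule: the highest bidder wins and pays the third-highest bid.
Bids ranked: 8,900 (#13) > 8,900 (#52) > 3,965 (#46) > 3,615 (#6) > 3,335 (#27) > 3,050 (#12) > …
#13 and #52 tie at £8,900; tie-break gives it to #13.
#13 is highest; pays the third-highest bid, £3,965.

#13 pays £3,965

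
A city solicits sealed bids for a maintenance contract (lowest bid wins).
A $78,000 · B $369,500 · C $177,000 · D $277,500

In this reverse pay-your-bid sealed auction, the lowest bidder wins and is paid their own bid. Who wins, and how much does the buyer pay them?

Bids ranked: 78,000 (A) < 177,000 (C) < 277,500 (D) < 369,500 (B)
A is lowest → is paid own bid, $78,000.

A is paid $78,000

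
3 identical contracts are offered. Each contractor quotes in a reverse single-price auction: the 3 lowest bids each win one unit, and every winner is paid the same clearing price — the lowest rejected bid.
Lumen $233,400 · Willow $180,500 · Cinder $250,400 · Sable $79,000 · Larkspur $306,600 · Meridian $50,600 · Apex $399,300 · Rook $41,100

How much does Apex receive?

Apex is paid $0

Sorting: 41,100 (Rook), 50,600 (Meridian), 79,000 (Sable), 180,500 (Willow), 233,400 (Lumen), …
The 3 lowest are Rook, Meridian, Sable.
Lowest unsuccessful bid: $180,500 → clearing price.
Apex does not win → is paid $0.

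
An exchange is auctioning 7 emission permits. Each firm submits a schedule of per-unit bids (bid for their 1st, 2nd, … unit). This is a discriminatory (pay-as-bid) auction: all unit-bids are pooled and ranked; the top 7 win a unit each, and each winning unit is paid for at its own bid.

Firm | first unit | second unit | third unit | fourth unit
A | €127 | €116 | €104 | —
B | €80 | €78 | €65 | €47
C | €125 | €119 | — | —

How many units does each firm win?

A 3, B 2, C 2

Merging the schedules and taking the best 7: 127 (A-1), 125 (C-1), 119 (C-2), 116 (A-2), 104 (A-3), 80 (B-1), 78 (B-2)
Next rejected bid: €65 (not a price — pay-as-bid).
Allocation: A 3, B 2, C 2.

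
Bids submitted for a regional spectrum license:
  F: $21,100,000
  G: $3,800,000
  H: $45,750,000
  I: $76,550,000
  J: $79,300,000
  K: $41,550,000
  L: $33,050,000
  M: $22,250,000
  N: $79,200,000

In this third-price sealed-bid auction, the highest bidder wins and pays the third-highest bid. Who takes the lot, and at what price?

Sorting bids: 79,300,000 (J) > 79,200,000 (N) > 76,550,000 (I) > 45,750,000 (H) > 41,550,000 (K) > 33,050,000 (L) > …
J is highest; pays the third-highest bid, $76,550,000.

J pays $76,550,000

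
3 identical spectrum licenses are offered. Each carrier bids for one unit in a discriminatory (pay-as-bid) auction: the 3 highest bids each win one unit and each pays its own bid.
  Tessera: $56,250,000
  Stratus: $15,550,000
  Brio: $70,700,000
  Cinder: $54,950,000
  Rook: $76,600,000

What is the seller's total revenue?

Total revenue: $203,550,000

Bids ranked high→low: 76,600,000 (Rook), 70,700,000 (Brio), 56,250,000 (Tessera), 54,950,000 (Cinder), 15,550,000 (Stratus)
Top 3: Rook, Brio, Tessera.
Total revenue = 76,600,000 + 70,700,000 + 56,250,000 = $203,550,000.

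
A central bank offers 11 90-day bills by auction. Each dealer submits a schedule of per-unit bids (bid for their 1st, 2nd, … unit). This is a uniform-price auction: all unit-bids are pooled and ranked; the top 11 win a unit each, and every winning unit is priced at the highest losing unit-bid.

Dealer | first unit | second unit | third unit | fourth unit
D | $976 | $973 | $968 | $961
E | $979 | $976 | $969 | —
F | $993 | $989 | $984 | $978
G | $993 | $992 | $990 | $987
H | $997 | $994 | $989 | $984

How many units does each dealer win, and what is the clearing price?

F 3, G 4, H 4; clearing price $979

Merging the schedules and taking the best 11: 997 (H-1), 994 (H-2), 993 (F-1), 993 (G-1), 992 (G-2), 990 (G-3), 989 (F-2), 989 (H-3), 987 (G-4), 984 (F-3), 984 (H-4)
The (k+1)-th unit-bid is $979.
Allocation: F 3, G 4, H 4.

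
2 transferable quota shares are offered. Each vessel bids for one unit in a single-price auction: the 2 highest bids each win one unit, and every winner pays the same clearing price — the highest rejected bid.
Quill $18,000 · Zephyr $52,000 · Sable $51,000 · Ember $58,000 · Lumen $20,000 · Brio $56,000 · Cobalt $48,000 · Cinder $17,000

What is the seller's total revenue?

Sorting: 58,000 (Ember), 56,000 (Brio), 52,000 (Zephyr), 51,000 (Sable), …
Winners (2 units): Ember, Brio.
First losing bid is Zephyr's $52,000, which sets the uniform price.
Total revenue = 2 × $52,000 = $104,000.

Total revenue: $104,000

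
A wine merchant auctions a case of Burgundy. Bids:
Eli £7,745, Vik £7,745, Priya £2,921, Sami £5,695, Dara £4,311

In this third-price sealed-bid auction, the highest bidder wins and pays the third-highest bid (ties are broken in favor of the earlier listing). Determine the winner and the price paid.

Eli pays £5,695

Bids in order: 7,745 (Eli) > 7,745 (Vik) > 5,695 (Sami) > 4,311 (Dara) > 2,921 (Priya)
Tie at £7,745 → Eli wins by tie-break.
Eli wins; payment is bid #3 in the ranking = £5,695.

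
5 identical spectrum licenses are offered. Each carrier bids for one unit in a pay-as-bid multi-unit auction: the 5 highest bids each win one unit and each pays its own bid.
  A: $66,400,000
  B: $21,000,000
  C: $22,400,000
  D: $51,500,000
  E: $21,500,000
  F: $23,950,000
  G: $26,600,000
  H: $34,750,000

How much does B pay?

B pays $0

Ordering the bids: 66,400,000 (A), 51,500,000 (D), 34,750,000 (H), 26,600,000 (G), 23,950,000 (F), 22,400,000 (C), 21,500,000 (E), …
Winners (5 units): A, D, H, G, F.
B does not win → $0.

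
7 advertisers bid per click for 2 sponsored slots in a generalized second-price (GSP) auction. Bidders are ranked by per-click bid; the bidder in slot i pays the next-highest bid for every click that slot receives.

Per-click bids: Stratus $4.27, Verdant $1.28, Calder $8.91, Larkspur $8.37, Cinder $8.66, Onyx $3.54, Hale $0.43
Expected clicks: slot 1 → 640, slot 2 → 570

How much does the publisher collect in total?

Ranked by bid: $8.91 (Calder) > $8.66 (Cinder) > $8.37 (Larkspur) > …
Slot 1: Calder pays $8.66 × 640 = $5542.40
Slot 2: Cinder pays $8.37 × 570 = $4770.90
Total = $10313.30

Total revenue: $10313.30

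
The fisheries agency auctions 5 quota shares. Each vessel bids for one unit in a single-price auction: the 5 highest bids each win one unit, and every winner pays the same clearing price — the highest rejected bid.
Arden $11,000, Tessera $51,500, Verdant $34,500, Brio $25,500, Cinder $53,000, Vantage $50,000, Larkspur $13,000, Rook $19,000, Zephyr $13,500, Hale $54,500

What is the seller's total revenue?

Ordering the bids: 54,500 (Hale), 53,000 (Cinder), 51,500 (Tessera), 50,000 (Vantage), 34,500 (Verdant), 25,500 (Brio), 19,000 (Rook), …
Winners (5 units): Hale, Cinder, Tessera, Vantage, Verdant.
First losing bid is Brio's $25,500, which sets the uniform price.
Total revenue = 5 × $25,500 = $127,500.

Total revenue: $127,500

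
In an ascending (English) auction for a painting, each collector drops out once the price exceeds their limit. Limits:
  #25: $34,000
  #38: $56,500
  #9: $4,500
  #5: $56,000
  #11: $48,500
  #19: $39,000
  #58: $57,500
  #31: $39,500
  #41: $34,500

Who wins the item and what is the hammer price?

Open ascending-bid auction: the price rises until one bidder remains; the winner pays the price at which the last rival dropped out.
Sorting limits: 57,500 (#58) > 56,500 (#38) > 56,000 (#5) > 48,500 (#11) > 39,500 (#31) > 39,000 (#19) > …
#38 is the last rival to drop out, at $56,500; #58 remains and wins at that price.

#58 wins at $56,500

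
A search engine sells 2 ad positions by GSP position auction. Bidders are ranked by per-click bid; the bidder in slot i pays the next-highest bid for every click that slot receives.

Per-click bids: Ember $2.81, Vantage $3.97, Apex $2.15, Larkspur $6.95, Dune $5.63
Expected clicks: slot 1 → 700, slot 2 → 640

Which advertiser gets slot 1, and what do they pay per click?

Sorting advertisers: $6.95 (Larkspur) > $5.63 (Dune) > $3.97 (Vantage) > …
Slot 1 goes to the first-ranked bidder, Larkspur, who pays the next bid down: $5.63/click.

Larkspur; $5.63 per click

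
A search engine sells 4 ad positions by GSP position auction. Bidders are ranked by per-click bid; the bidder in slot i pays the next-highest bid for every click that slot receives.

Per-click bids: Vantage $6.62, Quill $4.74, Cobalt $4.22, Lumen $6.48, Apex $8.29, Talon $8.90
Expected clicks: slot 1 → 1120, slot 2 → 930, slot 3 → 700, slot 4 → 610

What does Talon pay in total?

Per-click bids in order: $8.90 (Talon) > $8.29 (Apex) > $6.62 (Vantage) > $6.48 (Lumen) > $4.74 (Quill) > …
Talon holds slot 1 → pays next bid $8.29 × 1120 clicks = $9284.80.

Talon pays $9284.80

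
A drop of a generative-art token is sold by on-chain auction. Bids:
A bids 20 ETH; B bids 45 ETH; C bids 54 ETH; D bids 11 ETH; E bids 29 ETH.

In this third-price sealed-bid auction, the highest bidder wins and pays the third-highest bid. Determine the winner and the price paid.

C pays 29 ETH

Bids ranked: 54 (C) > 45 (B) > 29 (E) > 20 (A) > 11 (D)
C is highest; pays the third-highest bid, 29 ETH.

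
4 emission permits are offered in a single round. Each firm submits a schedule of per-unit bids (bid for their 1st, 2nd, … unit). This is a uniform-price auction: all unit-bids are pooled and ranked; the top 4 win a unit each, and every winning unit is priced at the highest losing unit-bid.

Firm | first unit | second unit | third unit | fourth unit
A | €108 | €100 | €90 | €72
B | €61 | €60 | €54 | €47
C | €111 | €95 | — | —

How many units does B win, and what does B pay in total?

B: 0 units, pays €0

Merging the schedules and taking the best 4: 111 (C-1), 108 (A-1), 100 (A-2), 95 (C-2)
The (k+1)-th unit-bid is €90.
B wins 0 unit(s) at €90 each.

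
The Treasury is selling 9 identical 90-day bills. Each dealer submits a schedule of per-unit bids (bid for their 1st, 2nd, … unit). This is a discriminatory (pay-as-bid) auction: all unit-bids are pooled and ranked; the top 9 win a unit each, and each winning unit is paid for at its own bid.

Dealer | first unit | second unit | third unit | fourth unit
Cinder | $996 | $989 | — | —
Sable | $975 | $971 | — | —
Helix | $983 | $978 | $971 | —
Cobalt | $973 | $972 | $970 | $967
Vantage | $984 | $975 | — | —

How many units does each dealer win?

Pooled unit-bids ranked (top 9): 996 (Cinder-1), 989 (Cinder-2), 984 (Vantage-1), 983 (Helix-1), 978 (Helix-2), 975 (Sable-1), 975 (Vantage-2), 973 (Cobalt-1), 972 (Cobalt-2)
Next rejected bid: $971 (not a price — pay-as-bid).
Allocation: Cinder 2, Cobalt 2, Helix 2, Sable 1, Vantage 2.

Cinder 2, Cobalt 2, Helix 2, Sable 1, Vantage 2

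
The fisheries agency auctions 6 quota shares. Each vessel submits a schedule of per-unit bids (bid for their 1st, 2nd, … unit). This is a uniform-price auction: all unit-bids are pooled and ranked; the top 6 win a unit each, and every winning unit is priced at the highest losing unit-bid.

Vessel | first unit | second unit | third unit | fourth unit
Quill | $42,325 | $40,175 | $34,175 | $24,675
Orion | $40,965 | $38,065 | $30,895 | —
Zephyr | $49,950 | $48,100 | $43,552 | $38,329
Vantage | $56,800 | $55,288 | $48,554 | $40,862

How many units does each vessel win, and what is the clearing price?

Pooled unit-bids ranked (top 6): 56,800 (Vantage-1), 55,288 (Vantage-2), 49,950 (Zephyr-1), 48,554 (Vantage-3), 48,100 (Zephyr-2), 43,552 (Zephyr-3)
First bid not allocated: $42,325.
Allocation: Vantage 3, Zephyr 3.

Vantage 3, Zephyr 3; clearing price $42,325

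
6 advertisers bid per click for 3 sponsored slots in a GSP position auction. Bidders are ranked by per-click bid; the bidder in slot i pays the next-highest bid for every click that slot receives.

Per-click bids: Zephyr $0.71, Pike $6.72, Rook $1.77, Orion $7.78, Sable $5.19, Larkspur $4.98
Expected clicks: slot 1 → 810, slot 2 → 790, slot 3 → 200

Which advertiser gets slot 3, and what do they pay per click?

Sable; $4.98 per click

Ranked by bid: $7.78 (Orion) > $6.72 (Pike) > $5.19 (Sable) > $4.98 (Larkspur) > …
Slot 3 goes to the third-ranked bidder, Sable, who pays the next bid down: $4.98/click.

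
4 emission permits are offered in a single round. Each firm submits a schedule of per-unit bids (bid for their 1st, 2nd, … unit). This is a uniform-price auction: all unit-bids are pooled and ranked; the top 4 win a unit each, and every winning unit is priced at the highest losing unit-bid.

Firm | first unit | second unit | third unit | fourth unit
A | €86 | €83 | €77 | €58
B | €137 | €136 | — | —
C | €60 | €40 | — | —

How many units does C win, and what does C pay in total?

C: 0 units, pays €0

All unit-bids, highest first — top 4: 137 (B-1), 136 (B-2), 86 (A-1), 83 (A-2)
Highest rejected unit-bid = €77.
C wins 0 unit(s) at €77 each.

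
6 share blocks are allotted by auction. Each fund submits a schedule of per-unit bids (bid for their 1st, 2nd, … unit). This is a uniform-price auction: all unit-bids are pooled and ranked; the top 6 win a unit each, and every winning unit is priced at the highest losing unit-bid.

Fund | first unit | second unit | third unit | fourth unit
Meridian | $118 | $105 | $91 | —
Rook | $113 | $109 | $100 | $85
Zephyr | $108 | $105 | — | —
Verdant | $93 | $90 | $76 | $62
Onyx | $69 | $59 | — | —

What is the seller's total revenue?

Total revenue: $600

All unit-bids, highest first — top 6: 118 (Meridian-1), 113 (Rook-1), 109 (Rook-2), 108 (Zephyr-1), 105 (Meridian-2), 105 (Zephyr-2)
The (k+1)-th unit-bid is $100.
Allocation: Meridian 2, Rook 2, Zephyr 2. Every unit priced at $100.
Revenue = 6 × 100 = $600.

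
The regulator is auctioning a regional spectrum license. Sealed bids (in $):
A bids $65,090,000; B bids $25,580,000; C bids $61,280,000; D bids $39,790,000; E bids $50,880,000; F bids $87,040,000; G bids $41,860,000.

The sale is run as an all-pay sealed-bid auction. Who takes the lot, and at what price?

F pays $87,040,000

Bids in order: 87,040,000 (F) > 65,090,000 (A) > 61,280,000 (C) > 50,880,000 (E) > 41,860,000 (G) > 39,790,000 (D) > …
F is highest and takes the item; every bidder forfeits their bid.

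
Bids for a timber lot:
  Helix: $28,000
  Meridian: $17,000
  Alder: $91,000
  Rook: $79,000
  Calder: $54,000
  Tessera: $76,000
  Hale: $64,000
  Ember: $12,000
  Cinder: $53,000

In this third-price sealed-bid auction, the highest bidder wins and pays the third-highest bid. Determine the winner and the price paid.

Alder pays $76,000

Bids ranked: 91,000 (Alder) > 79,000 (Rook) > 76,000 (Tessera) > 64,000 (Hale) > 54,000 (Calder) > 53,000 (Cinder) > …
Alder is highest; pays the third-highest bid, $76,000.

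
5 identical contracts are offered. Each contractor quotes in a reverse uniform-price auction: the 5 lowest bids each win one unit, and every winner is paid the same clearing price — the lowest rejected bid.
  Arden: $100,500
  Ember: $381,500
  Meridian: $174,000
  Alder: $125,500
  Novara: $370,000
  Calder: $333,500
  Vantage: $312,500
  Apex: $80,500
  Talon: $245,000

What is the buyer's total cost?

Bids ranked low→high: 80,500 (Apex), 100,500 (Arden), 125,500 (Alder), 174,000 (Meridian), 245,000 (Talon), 312,500 (Vantage), 333,500 (Calder), …
Lowest 5: Apex, Arden, Alder, Meridian, Talon.
Lowest unsuccessful bid: $312,500 → clearing price.
Total cost = 5 × $312,500 = $1,562,500.

Total cost: $1,562,500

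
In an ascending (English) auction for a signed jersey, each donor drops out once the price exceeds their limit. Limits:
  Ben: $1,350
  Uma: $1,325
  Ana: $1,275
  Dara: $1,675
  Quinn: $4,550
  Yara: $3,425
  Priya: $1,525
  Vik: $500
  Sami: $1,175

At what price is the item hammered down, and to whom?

Sorting limits: 4,550 (Quinn) > 3,425 (Yara) > 1,675 (Dara) > 1,525 (Priya) > 1,350 (Ben) > 1,325 (Uma) > …
Bidding ends when Yara exits at $3,425; Quinn takes it.

Quinn wins at $3,425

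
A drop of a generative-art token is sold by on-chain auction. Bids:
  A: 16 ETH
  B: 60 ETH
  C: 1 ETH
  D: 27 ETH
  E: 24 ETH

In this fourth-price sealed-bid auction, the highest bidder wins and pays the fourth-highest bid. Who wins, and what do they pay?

B pays 16 ETH

Bids in order: 60 (B) > 27 (D) > 24 (E) > 16 (A) > 1 (C)
B is highest; pays the fourth-highest bid, 16 ETH.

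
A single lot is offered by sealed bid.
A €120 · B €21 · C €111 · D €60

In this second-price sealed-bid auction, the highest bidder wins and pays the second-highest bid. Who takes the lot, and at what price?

A pays €111

Bids ranked: 120 (A) > 111 (C) > 60 (D) > 21 (B)
A wins with the highest bid; price is set by the runner-up at €111.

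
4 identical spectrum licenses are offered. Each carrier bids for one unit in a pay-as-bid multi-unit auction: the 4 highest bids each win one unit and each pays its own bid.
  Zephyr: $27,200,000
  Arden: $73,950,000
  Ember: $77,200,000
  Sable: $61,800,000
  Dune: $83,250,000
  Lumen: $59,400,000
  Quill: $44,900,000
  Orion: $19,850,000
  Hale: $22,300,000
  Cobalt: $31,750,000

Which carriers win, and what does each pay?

Ordering the bids: 83,250,000 (Dune), 77,200,000 (Ember), 73,950,000 (Arden), 61,800,000 (Sable), 59,400,000 (Lumen), 44,900,000 (Quill), …
Top 4: Dune, Ember, Arden, Sable.
Each winner pays its own bid: Dune $83,250,000, Ember $77,200,000, Arden $73,950,000, Sable $61,800,000.

Dune $83,250,000, Ember $77,200,000, Arden $73,950,000, Sable $61,800,000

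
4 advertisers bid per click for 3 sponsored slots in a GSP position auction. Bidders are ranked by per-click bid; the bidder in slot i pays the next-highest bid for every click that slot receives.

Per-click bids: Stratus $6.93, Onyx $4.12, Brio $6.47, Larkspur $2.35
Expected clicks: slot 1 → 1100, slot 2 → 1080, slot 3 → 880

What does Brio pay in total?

Brio pays $4449.60

Ranked by bid: $6.93 (Stratus) > $6.47 (Brio) > $4.12 (Onyx) > $2.35 (Larkspur)
Brio holds slot 2 → pays next bid $4.12 × 1080 clicks = $4449.60.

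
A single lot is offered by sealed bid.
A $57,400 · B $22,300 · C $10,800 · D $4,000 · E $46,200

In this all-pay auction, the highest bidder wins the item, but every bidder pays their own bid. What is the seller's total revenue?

Total revenue: $140,700

Bids ranked: 57,400 (A) > 46,200 (E) > 22,300 (B) > 10,800 (C) > 4,000 (D)
A wins with the top bid; all bids are sunk regardless.
Every bidder forfeits their bid regardless of winning.
Revenue = 57,400 + 22,300 + 10,800 + 4,000 + 46,200 = $140,700.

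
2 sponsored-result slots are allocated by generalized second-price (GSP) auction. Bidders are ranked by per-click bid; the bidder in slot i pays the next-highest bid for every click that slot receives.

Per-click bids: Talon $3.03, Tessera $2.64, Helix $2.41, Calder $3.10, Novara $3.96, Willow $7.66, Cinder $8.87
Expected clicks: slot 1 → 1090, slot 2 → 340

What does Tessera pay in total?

Tessera pays $0.00

Sorting advertisers: $8.87 (Cinder) > $7.66 (Willow) > $3.96 (Novara) > …
Tessera ranks below slot 2 → no slot, pays nothing.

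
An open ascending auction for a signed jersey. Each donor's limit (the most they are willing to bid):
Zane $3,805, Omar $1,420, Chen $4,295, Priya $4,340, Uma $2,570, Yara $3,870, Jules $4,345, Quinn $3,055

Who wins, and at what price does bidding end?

Jules wins at $4,340

Limits in order: 4,345 (Jules) > 4,340 (Priya) > 4,295 (Chen) > 3,870 (Yara) > 3,805 (Zane) > 3,055 (Quinn) > …
Priya is the last rival to drop out, at $4,340; Jules remains and wins at that price.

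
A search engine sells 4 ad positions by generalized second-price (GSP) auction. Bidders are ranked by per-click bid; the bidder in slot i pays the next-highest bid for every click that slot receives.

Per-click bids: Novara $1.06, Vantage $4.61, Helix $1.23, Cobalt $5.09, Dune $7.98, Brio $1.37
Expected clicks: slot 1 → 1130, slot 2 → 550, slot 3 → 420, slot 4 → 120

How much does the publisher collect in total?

Total revenue: $9010.20

Sorting advertisers: $7.98 (Dune) > $5.09 (Cobalt) > $4.61 (Vantage) > $1.37 (Brio) > $1.23 (Helix) > …
Slot 1: Dune pays $5.09 × 1130 = $5751.70
Slot 2: Cobalt pays $4.61 × 550 = $2535.50
Slot 3: Vantage pays $1.37 × 420 = $575.40
Slot 4: Brio pays $1.23 × 120 = $147.60
Total = $9010.20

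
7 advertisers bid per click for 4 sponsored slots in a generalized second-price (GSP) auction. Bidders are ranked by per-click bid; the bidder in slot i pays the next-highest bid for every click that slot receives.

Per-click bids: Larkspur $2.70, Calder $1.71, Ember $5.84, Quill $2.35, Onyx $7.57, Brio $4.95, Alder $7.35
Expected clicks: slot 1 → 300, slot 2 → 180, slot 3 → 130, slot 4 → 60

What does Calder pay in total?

Sorting advertisers: $7.57 (Onyx) > $7.35 (Alder) > $5.84 (Ember) > $4.95 (Brio) > $2.70 (Larkspur) > …
Calder ranks below slot 4 → no slot, pays nothing.

Calder pays $0.00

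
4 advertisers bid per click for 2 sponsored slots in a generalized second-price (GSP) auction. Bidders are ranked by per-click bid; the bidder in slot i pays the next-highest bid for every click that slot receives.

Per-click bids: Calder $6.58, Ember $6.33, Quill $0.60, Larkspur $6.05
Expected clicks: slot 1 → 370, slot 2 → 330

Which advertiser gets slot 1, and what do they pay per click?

Calder; $6.33 per click

Sorting advertisers: $6.58 (Calder) > $6.33 (Ember) > $6.05 (Larkspur) > …
Slot 1 goes to the first-ranked bidder, Calder, who pays the next bid down: $6.33/click.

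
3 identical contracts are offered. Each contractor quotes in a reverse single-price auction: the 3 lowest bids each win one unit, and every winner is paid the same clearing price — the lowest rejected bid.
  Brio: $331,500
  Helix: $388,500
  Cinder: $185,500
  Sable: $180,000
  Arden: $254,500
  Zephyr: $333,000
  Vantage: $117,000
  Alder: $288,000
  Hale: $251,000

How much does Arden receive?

Bids ranked low→high: 117,000 (Vantage), 180,000 (Sable), 185,500 (Cinder), 251,000 (Hale), 254,500 (Arden), …
Lowest 3: Vantage, Sable, Cinder.
Clearing price = lowest rejected bid = $251,000.
Arden does not win → is paid $0.

Arden is paid $0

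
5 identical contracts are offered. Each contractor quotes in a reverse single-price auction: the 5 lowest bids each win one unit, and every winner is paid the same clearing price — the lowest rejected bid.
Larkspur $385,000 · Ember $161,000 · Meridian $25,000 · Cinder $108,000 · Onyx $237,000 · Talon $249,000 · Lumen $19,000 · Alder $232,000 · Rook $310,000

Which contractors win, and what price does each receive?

Sorting: 19,000 (Lumen), 25,000 (Meridian), 108,000 (Cinder), 161,000 (Ember), 232,000 (Alder), 237,000 (Onyx), 249,000 (Talon), …
Lowest 5: Lumen, Meridian, Cinder, Ember, Alder.
Clearing price = lowest rejected bid = $237,000.

Lumen, Meridian, Cinder, Ember, Alder; each is paid $237,000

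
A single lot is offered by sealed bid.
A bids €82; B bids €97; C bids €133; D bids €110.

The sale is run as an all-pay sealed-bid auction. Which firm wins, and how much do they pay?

C pays €133

All-pay sealed-bid auction: the highest bidder wins the item, but every bidder pays their own bid.
Bids in order: 133 (C) > 110 (D) > 97 (B) > 82 (A)
C is highest and takes the item; every bidder forfeits their bid.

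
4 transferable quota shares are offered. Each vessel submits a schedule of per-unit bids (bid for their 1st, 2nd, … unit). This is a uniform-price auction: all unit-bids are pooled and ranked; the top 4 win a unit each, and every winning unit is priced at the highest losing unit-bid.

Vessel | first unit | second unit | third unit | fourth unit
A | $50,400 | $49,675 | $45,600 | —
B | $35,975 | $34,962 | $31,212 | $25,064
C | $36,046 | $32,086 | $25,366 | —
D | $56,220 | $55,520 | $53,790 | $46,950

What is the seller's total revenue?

Merging the schedules and taking the best 4: 56,220 (D-1), 55,520 (D-2), 53,790 (D-3), 50,400 (A-1)
Highest rejected unit-bid = $49,675.
Allocation: A 1, D 3. Every unit priced at $49,675.
Revenue = 4 × 49,675 = $198,700.

Total revenue: $198,700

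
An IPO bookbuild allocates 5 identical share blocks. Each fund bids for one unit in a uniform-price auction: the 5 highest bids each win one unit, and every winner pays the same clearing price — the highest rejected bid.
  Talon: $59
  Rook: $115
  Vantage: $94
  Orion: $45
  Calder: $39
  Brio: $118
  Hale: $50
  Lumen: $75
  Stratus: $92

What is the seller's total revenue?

Total revenue: $295

Bids ranked high→low: 118 (Brio), 115 (Rook), 94 (Vantage), 92 (Stratus), 75 (Lumen), 59 (Talon), 50 (Hale), …
Winners (5 units): Brio, Rook, Vantage, Stratus, Lumen.
First losing bid is Talon's $59, which sets the uniform price.
Total revenue = 5 × $59 = $295.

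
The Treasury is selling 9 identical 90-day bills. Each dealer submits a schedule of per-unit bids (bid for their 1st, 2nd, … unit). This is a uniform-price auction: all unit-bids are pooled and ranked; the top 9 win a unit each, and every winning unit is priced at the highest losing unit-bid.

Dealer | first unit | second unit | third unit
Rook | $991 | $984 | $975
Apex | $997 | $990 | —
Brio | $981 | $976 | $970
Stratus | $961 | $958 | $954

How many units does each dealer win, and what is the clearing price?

Pooled unit-bids ranked (top 9): 997 (Apex-1), 991 (Rook-1), 990 (Apex-2), 984 (Rook-2), 981 (Brio-1), 976 (Brio-2), 975 (Rook-3), 970 (Brio-3), 961 (Stratus-1)
First bid not allocated: $958.
Allocation: Apex 2, Brio 3, Rook 3, Stratus 1.

Apex 2, Brio 3, Rook 3, Stratus 1; clearing price $958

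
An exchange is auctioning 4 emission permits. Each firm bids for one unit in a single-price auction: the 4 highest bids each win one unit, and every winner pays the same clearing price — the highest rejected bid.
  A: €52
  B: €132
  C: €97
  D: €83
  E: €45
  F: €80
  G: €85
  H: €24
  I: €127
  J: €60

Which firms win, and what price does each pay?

B, I, C, G; each pays €83

Bids ranked high→low: 132 (B), 127 (I), 97 (C), 85 (G), 83 (D), 80 (F), …
Top 4: B, I, C, G.
Highest unsuccessful bid: €83 → clearing price.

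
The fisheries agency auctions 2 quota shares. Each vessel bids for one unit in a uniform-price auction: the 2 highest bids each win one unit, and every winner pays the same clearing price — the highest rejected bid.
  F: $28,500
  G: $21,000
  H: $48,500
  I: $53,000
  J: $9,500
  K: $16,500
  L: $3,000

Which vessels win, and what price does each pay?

Ordering the bids: 53,000 (I), 48,500 (H), 28,500 (F), 21,000 (G), …
The 2 highest are I, H.
First losing bid is F's $28,500, which sets the uniform price.

I, H; each pays $28,500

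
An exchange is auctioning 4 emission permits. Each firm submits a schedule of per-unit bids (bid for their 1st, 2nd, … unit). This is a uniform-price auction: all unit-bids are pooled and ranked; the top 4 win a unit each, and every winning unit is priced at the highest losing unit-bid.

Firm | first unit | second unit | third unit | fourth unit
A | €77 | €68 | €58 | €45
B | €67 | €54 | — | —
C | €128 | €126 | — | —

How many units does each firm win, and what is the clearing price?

A 2, C 2; clearing price €67

All unit-bids, highest first — top 4: 128 (C-1), 126 (C-2), 77 (A-1), 68 (A-2)
Highest rejected unit-bid = €67.
Allocation: A 2, C 2.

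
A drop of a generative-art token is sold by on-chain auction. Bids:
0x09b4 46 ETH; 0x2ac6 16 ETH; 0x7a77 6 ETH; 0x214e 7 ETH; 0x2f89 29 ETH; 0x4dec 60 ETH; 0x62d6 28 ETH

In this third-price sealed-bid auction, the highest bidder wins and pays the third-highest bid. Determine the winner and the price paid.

Bids ranked: 60 (0x4dec) > 46 (0x09b4) > 29 (0x2f89) > 28 (0x62d6) > 16 (0x2ac6) > 7 (0x214e) > …
0x4dec is highest; pays the third-highest bid, 29 ETH.

0x4dec pays 29 ETH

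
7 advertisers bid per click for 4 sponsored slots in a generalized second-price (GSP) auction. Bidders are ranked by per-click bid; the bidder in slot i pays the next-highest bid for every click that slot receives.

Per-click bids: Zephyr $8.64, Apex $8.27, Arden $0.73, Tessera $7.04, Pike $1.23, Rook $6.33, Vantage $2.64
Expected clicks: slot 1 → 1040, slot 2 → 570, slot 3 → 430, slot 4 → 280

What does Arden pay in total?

Arden pays $0.00

Per-click bids in order: $8.64 (Zephyr) > $8.27 (Apex) > $7.04 (Tessera) > $6.33 (Rook) > $2.64 (Vantage) > …
Arden ranks below slot 4 → no slot, pays nothing.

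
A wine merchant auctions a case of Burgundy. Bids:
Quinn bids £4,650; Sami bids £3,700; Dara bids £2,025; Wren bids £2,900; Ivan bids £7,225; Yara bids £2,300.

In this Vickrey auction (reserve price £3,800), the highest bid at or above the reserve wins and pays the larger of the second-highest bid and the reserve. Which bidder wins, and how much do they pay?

Ivan pays £4,650

Rule: the highest bid at or above the reserve wins and pays the larger of the second-highest bid and the reserve.
Bids ranked: 7,225 (Ivan) > 4,650 (Quinn) > 3,700 (Sami) > 2,900 (Wren) > 2,300 (Yara) > 2,025 (Dara)
Highest eligible bid: Ivan at £7,225.
Second-highest bid £4,650 exceeds the reserve £3,800 → payment £4,650.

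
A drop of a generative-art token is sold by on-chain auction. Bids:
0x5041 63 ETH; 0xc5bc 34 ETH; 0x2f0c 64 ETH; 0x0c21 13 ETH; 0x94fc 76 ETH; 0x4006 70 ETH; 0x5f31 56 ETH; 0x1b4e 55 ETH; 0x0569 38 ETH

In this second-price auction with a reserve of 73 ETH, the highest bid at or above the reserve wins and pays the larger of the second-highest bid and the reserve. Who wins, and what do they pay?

0x94fc pays 73 ETH

Sorting bids: 76 (0x94fc) > 70 (0x4006) > 64 (0x2f0c) > 63 (0x5041) > 56 (0x5f31) > 55 (0x1b4e) > …
0x94fc has the top bid at or above the reserve (76 ETH).
Second-highest bid 70 ETH is below the reserve 73 ETH, so the reserve binds → payment 73 ETH.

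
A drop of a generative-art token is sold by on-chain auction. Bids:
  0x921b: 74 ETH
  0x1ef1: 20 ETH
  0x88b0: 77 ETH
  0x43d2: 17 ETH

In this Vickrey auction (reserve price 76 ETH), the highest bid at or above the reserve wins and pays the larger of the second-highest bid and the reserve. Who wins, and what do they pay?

Sorting bids: 77 (0x88b0) > 74 (0x921b) > 20 (0x1ef1) > 17 (0x43d2)
0x88b0 has the top bid at or above the reserve (77 ETH).
Second-highest bid 74 ETH is below the reserve 76 ETH, so the reserve binds → payment 76 ETH.

0x88b0 pays 76 ETH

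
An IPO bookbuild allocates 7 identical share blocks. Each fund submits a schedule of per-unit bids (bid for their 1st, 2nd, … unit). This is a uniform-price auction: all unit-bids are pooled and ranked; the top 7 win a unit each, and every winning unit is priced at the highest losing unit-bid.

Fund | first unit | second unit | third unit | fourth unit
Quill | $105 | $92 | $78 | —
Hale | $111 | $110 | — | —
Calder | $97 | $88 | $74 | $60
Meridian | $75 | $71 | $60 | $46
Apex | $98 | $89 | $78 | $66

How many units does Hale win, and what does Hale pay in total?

Hale: 2 units, pays $176

Merging the schedules and taking the best 7: 111 (Hale-1), 110 (Hale-2), 105 (Quill-1), 98 (Apex-1), 97 (Calder-1), 92 (Quill-2), 89 (Apex-2)
The (k+1)-th unit-bid is $88.
Hale wins 2 unit(s) at $88 each.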